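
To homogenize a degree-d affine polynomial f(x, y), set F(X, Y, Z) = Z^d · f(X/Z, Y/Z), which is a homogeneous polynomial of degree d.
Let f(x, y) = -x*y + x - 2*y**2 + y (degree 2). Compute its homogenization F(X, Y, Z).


F(X, Y, Z) = -X*Y + X*Z - 2*Y**2 + Y*Z

deg(f) = 2.
Substitute x = X/Z, y = Y/Z into f, then multiply by Z^2.
  monomial -1·x^1·y^1 ↦ -1·X^1·Y^1·Z^0.
  monomial 1·x^1·y^0 ↦ 1·X^1·Y^0·Z^1.
  monomial -2·x^0·y^2 ↦ -2·X^0·Y^2·Z^0.
  monomial 1·x^0·y^1 ↦ 1·X^0·Y^1·Z^1.
Collecting: F(X, Y, Z) = -X*Y + X*Z - 2*Y**2 + Y*Z.


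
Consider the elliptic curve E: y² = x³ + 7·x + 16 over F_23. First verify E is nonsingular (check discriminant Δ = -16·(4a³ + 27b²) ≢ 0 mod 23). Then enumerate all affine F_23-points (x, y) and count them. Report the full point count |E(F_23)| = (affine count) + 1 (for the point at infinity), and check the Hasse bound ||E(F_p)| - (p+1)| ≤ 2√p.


Affine points = {(0, 4), (0, 19), (1, 1), (1, 22), (3, 8), (3, 15), (4, 4), (4, 19), (8, 3), (8, 20), (9, 7), (9, 16), (13, 2), (13, 21), (14, 11), (14, 12), (15, 0), (19, 4), (19, 19), (22, 10), (22, 13)}; affine count = 21; |E(F_23)| = 22.

Discriminant check: Δ ∝ 4a³ + 27b² = 4·7³ + 27·16² = 4·343 + 27·256 ≡ 4 (mod 23). Nonzero ⇒ E is nonsingular.
For each x ∈ F_23, compute rhs = x³ + 7·x + 16 mod 23, then count y ∈ F_23 with y² ≡ rhs.
  x = 0: rhs = 16, matching y values: 4, 19 (2 points).
  x = 1: rhs = 1, matching y values: 1, 22 (2 points).
  x = 2: rhs = 15, matching y values: none (0 points).
  x = 3: rhs = 18, matching y values: 8, 15 (2 points).
  x = 4: rhs = 16, matching y values: 4, 19 (2 points).
  x = 5: rhs = 15, matching y values: none (0 points).
  x = 6: rhs = 21, matching y values: none (0 points).
  x = 7: rhs = 17, matching y values: none (0 points).
  x = 8: rhs = 9, matching y values: 3, 20 (2 points).
  x = 9: rhs = 3, matching y values: 7, 16 (2 points).
  x = 10: rhs = 5, matching y values: none (0 points).
  x = 11: rhs = 21, matching y values: none (0 points).
  x = 12: rhs = 11, matching y values: none (0 points).
  x = 13: rhs = 4, matching y values: 2, 21 (2 points).
  x = 14: rhs = 6, matching y values: 11, 12 (2 points).
  x = 15: rhs = 0, matching y values: 0 (1 points).
  x = 16: rhs = 15, matching y values: none (0 points).
  x = 17: rhs = 11, matching y values: none (0 points).
  x = 18: rhs = 17, matching y values: none (0 points).
  x = 19: rhs = 16, matching y values: 4, 19 (2 points).
  x = 20: rhs = 14, matching y values: none (0 points).
  x = 21: rhs = 17, matching y values: none (0 points).
  x = 22: rhs = 8, matching y values: 10, 13 (2 points).
Total affine count: 21.
Full point count |E(F_23)| = 21 + 1 = 22.
Hasse bound: |22 − (23+1)| = |-2| = 2 ≤ 2√23 ≈ 9.5917 ✓.


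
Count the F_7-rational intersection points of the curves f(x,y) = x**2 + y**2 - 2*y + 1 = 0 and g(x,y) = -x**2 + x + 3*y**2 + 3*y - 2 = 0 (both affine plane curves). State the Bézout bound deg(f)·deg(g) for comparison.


Common zeros: ∅; count = 0; Bézout bound = 4.

deg(f) = 2, deg(g) = 2, so Bézout bound = 4.
Scan x ∈ F_7. For each x, list the y ∈ F_7 with f(x, y) ≡ 0 and those with g(x, y) ≡ 0 (mod 7); the common zeros in that column are the intersection.
  x = 0: f ≡ 0 at y ∈ {1}; g ≡ 0 at y ∈ ∅; common: ∅.
  x = 1: f ≡ 0 at y ∈ ∅; g ≡ 0 at y ∈ ∅; common: ∅.
  x = 2: f ≡ 0 at y ∈ ∅; g ≡ 0 at y ∈ {2, 4}; common: ∅.
  x = 3: f ≡ 0 at y ∈ ∅; g ≡ 0 at y ∈ {3}; common: ∅.
  x = 4: f ≡ 0 at y ∈ ∅; g ≡ 0 at y ∈ {0, 6}; common: ∅.
  x = 5: f ≡ 0 at y ∈ ∅; g ≡ 0 at y ∈ {3}; common: ∅.
  x = 6: f ≡ 0 at y ∈ ∅; g ≡ 0 at y ∈ {2, 4}; common: ∅.
Collecting: common zeros = ∅, so the count is 0.
Comparison with the Bézout bound: 0 ≤ 4 = deg(f)·deg(g), as expected for curves with no common component (the affine F_7-count falls short of the bound because intersections may lie at infinity, over extension fields, or carry multiplicity).


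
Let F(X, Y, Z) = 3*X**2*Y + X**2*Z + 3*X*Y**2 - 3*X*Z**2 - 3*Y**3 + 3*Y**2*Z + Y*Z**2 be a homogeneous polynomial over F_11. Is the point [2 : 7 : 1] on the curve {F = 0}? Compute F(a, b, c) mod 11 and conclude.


F(2,7,1) ≡ 7 (mod 11); P is NOT on the curve.

Evaluate F(2, 7, 1) term-by-term (mod 11).
  3*X**2*Y ↦ 3·4·7·1 = 84
  X**2*Z ↦ 1·4·1·1 = 4
  3*X*Y**2 ↦ 3·2·49·1 = 294
  -3*X*Z**2 ↦ -3·2·1·1 = -6
  -3*Y**3 ↦ -3·1·343·1 = -1029
  3*Y**2*Z ↦ 3·1·49·1 = 147
  Y*Z**2 ↦ 1·1·7·1 = 7
Sum: F(2, 7, 1) = (84) + (4) + (294) + (-6) + (-1029) + (147) + (7) = -499.
Reducing mod 11: -499 ≡ 7 (mod 11).
Since F(a, b, c) ≡ 7 ≠ 0 (mod 11), P does NOT lie on the curve.


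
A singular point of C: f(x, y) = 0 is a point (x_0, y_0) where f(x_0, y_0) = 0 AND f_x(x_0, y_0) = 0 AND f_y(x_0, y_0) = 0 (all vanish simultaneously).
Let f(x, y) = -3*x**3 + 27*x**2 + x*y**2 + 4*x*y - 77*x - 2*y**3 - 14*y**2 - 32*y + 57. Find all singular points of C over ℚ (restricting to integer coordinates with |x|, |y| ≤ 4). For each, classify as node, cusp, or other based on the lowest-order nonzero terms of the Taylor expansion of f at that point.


Singular points: {(3, -2)}; classification: cusp.

Compute partial derivatives:
  f_x = -9*x**2 + 54*x + y**2 + 4*y - 77.
  f_y = 2*x*y + 4*x - 6*y**2 - 28*y - 32.
Scan x_0 ∈ {−4, ..., 4}. For each x_0, f_y(x_0, y) is a polynomial in y; find its integer roots y ∈ {−4, ..., 4}, then test f_x and f at those candidates.
  x = -4: f_y(-4, y) = -6*y**2 - 36*y - 48; vanishes at y ∈ {-4, -2}. (-4, -4): f_x = -437 ≠ 0; (-4, -2): f_x = -441 ≠ 0.
  x = -3: f_y(-3, y) = -6*y**2 - 34*y - 44; vanishes at y ∈ {-2}. (-3, -2): f_x = -324 ≠ 0.
  x = -2: f_y(-2, y) = -6*y**2 - 32*y - 40; vanishes at y ∈ {-2}. (-2, -2): f_x = -225 ≠ 0.
  x = -1: f_y(-1, y) = -6*y**2 - 30*y - 36; vanishes at y ∈ {-3, -2}. (-1, -3): f_x = -143 ≠ 0; (-1, -2): f_x = -144 ≠ 0.
  x = 0: f_y(0, y) = -6*y**2 - 28*y - 32; vanishes at y ∈ {-2}. (0, -2): f_x = -81 ≠ 0.
  x = 1: f_y(1, y) = -6*y**2 - 26*y - 28; vanishes at y ∈ {-2}. (1, -2): f_x = -36 ≠ 0.
  x = 2: f_y(2, y) = -6*y**2 - 24*y - 24; vanishes at y ∈ {-2}. (2, -2): f_x = -9 ≠ 0.
  x = 3: f_y(3, y) = -6*y**2 - 22*y - 20; vanishes at y ∈ {-2}. (3, -2): f_x = 0, f = 0 — SINGULAR.
  x = 4: f_y(4, y) = -6*y**2 - 20*y - 16; vanishes at y ∈ {-2}. (4, -2): f_x = -9 ≠ 0.
Only singular point on the grid: (3, -2).
Classify: substitute x = 3 + u, y = -2 + v and expand: f = -3*u**3 + u*v**2 - 2*v**3 + v**2.
No constant or linear terms (consistent with a singular point). Quadratic part: v**2. Cubic part: -3*u**3 + u*v**2 - 2*v**3.
The quadratic part v**2 is a perfect square, so there is a single (double) tangent line v = 0, i.e. y = -2. Restricting the cubic part to that line (v = 0) leaves -3*u**3 ≠ 0, so f is not divisible by v and the branch is v² ≈ 3*u**3 to lowest order — this is a cusp.
Classification: cusp.


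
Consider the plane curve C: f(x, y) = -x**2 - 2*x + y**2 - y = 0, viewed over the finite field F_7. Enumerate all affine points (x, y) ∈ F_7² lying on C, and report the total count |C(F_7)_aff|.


Affine F_7-points: {(0, 0), (0, 1), (5, 0), (5, 1), (6, 3), (6, 5)}; count = 6.

For each of the 49 pairs (x, y) ∈ F_7², evaluate f(x, y) mod 7. Record the zeros.
  x = 0: [0↦0, 1↦0, 2↦2, 3↦6, 4↦5, 5↦6, 6↦2]  zeros at y ∈ {0, 1}
  x = 1: [0↦4, 1↦4, 2↦6, 3↦3, 4↦2, 5↦3, 6↦6]  zeros at y ∈ ∅
  x = 2: [0↦6, 1↦6, 2↦1, 3↦5, 4↦4, 5↦5, 6↦1]  zeros at y ∈ ∅
  x = 3: [0↦6, 1↦6, 2↦1, 3↦5, 4↦4, 5↦5, 6↦1]  zeros at y ∈ ∅
  x = 4: [0↦4, 1↦4, 2↦6, 3↦3, 4↦2, 5↦3, 6↦6]  zeros at y ∈ ∅
  x = 5: [0↦0, 1↦0, 2↦2, 3↦6, 4↦5, 5↦6, 6↦2]  zeros at y ∈ {0, 1}
  x = 6: [0↦1, 1↦1, 2↦3, 3↦0, 4↦6, 5↦0, 6↦3]  zeros at y ∈ {3, 5}
Collecting zeros: affine points = {(0, 0), (0, 1), (5, 0), (5, 1), (6, 3), (6, 5)}.
Total count |C(F_7)_aff| = 6.


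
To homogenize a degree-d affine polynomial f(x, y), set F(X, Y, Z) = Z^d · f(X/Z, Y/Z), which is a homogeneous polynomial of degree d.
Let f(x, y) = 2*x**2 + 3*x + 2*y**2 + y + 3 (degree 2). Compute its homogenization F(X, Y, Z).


F(X, Y, Z) = 2*X**2 + 3*X*Z + 2*Y**2 + Y*Z + 3*Z**2

deg(f) = 2.
Substitute x = X/Z, y = Y/Z into f, then multiply by Z^2.
  monomial 2·x^2·y^0 ↦ 2·X^2·Y^0·Z^0.
  monomial 3·x^1·y^0 ↦ 3·X^1·Y^0·Z^1.
  monomial 2·x^0·y^2 ↦ 2·X^0·Y^2·Z^0.
  monomial 1·x^0·y^1 ↦ 1·X^0·Y^1·Z^1.
  monomial 3·x^0·y^0 ↦ 3·X^0·Y^0·Z^2.
Collecting: F(X, Y, Z) = 2*X**2 + 3*X*Z + 2*Y**2 + Y*Z + 3*Z**2.


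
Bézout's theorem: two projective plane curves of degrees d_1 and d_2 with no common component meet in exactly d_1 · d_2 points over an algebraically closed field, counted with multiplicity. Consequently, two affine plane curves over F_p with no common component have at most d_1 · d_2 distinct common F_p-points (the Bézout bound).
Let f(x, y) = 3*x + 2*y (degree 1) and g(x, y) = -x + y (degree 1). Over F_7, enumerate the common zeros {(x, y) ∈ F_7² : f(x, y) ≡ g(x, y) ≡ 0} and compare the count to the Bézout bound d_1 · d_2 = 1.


Common zeros: {(0, 0)}; count = 1; Bézout bound = 1.

deg(f) = 1, deg(g) = 1, so Bézout bound = 1.
Scan x ∈ F_7. For each x, list the y ∈ F_7 with f(x, y) ≡ 0 and those with g(x, y) ≡ 0 (mod 7); the common zeros in that column are the intersection.
  x = 0: f ≡ 0 at y ∈ {0}; g ≡ 0 at y ∈ {0}; common: {0}.
  x = 1: f ≡ 0 at y ∈ {2}; g ≡ 0 at y ∈ {1}; common: ∅.
  x = 2: f ≡ 0 at y ∈ {4}; g ≡ 0 at y ∈ {2}; common: ∅.
  x = 3: f ≡ 0 at y ∈ {6}; g ≡ 0 at y ∈ {3}; common: ∅.
  x = 4: f ≡ 0 at y ∈ {1}; g ≡ 0 at y ∈ {4}; common: ∅.
  x = 5: f ≡ 0 at y ∈ {3}; g ≡ 0 at y ∈ {5}; common: ∅.
  x = 6: f ≡ 0 at y ∈ {5}; g ≡ 0 at y ∈ {6}; common: ∅.
Collecting: common zeros = {(0, 0)}, so the count is 1.
Comparison with the Bézout bound: 1 ≤ 1 = deg(f)·deg(g), as expected for curves with no common component (the bound is attained).


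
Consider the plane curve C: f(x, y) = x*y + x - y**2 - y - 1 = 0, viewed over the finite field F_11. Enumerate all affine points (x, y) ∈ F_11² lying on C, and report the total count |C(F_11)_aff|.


Affine F_11-points: {(1, 0), (2, 4), (2, 8), (3, 6), (3, 7), (6, 2), (6, 3), (7, 1), (7, 5), (8, 9)}; count = 10.

For each of the 121 pairs (x, y) ∈ F_11², evaluate f(x, y) mod 11. Record the zeros.
  x = 0: [0↦10, 1↦8, 2↦4, 3↦9, 4↦1, 5↦2, 6↦1, 7↦9, 8↦4, 9↦8, 10↦10]  zeros at y ∈ ∅
  x = 1: [0↦0, 1↦10, 2↦7, 3↦2, 4↦6, 5↦8, 6↦8, 7↦6, 8↦2, 9↦7, 10↦10]  zeros at y ∈ {0}
  x = 2: [0↦1, 1↦1, 2↦10, 3↦6, 4↦0, 5↦3, 6↦4, 7↦3, 8↦0, 9↦6, 10↦10]  zeros at y ∈ {4, 8}
  x = 3: [0↦2, 1↦3, 2↦2, 3↦10, 4↦5, 5↦9, 6↦0, 7↦0, 8↦9, 9↦5, 10↦10]  zeros at y ∈ {6, 7}
  x = 4: [0↦3, 1↦5, 2↦5, 3↦3, 4↦10, 5↦4, 6↦7, 7↦8, 8↦7, 9↦4, 10↦10]  zeros at y ∈ ∅
  x = 5: [0↦4, 1↦7, 2↦8, 3↦7, 4↦4, 5↦10, 6↦3, 7↦5, 8↦5, 9↦3, 10↦10]  zeros at y ∈ ∅
  x = 6: [0↦5, 1↦9, 2↦0, 3↦0, 4↦9, 5↦5, 6↦10, 7↦2, 8↦3, 9↦2, 10↦10]  zeros at y ∈ {2, 3}
  x = 7: [0↦6, 1↦0, 2↦3, 3↦4, 4↦3, 5↦0, 6↦6, 7↦10, 8↦1, 9↦1, 10↦10]  zeros at y ∈ {1, 5}
  x = 8: [0↦7, 1↦2, 2↦6, 3↦8, 4↦8, 5↦6, 6↦2, 7↦7, 8↦10, 9↦0, 10↦10]  zeros at y ∈ {9}
  x = 9: [0↦8, 1↦4, 2↦9, 3↦1, 4↦2, 5↦1, 6↦9, 7↦4, 8↦8, 9↦10, 10↦10]  zeros at y ∈ ∅
  x = 10: [0↦9, 1↦6, 2↦1, 3↦5, 4↦7, 5↦7, 6↦5, 7↦1, 8↦6, 9↦9, 10↦10]  zeros at y ∈ ∅
Collecting zeros: affine points = {(1, 0), (2, 4), (2, 8), (3, 6), (3, 7), (6, 2), (6, 3), (7, 1), (7, 5), (8, 9)}.
Total count |C(F_11)_aff| = 10.


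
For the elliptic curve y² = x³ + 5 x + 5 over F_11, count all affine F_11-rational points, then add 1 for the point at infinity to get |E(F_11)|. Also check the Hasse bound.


Affine points = {(0, 4), (0, 7), (1, 0), (2, 1), (2, 10), (3, 5), (3, 6), (4, 1), (4, 10), (5, 1), (5, 10), (6, 3), (6, 8), (7, 3), (7, 8), (9, 3), (9, 8)}; affine count = 17; |E(F_11)| = 18.

Discriminant check: Δ ∝ 4a³ + 27b² = 4·5³ + 27·5² = 4·125 + 27·25 ≡ 9 (mod 11). Nonzero ⇒ E is nonsingular.
For each x ∈ F_11, compute rhs = x³ + 5·x + 5 mod 11, then count y ∈ F_11 with y² ≡ rhs.
  x = 0: rhs = 5, matching y values: 4, 7 (2 points).
  x = 1: rhs = 0, matching y values: 0 (1 points).
  x = 2: rhs = 1, matching y values: 1, 10 (2 points).
  x = 3: rhs = 3, matching y values: 5, 6 (2 points).
  x = 4: rhs = 1, matching y values: 1, 10 (2 points).
  x = 5: rhs = 1, matching y values: 1, 10 (2 points).
  x = 6: rhs = 9, matching y values: 3, 8 (2 points).
  x = 7: rhs = 9, matching y values: 3, 8 (2 points).
  x = 8: rhs = 7, matching y values: none (0 points).
  x = 9: rhs = 9, matching y values: 3, 8 (2 points).
  x = 10: rhs = 10, matching y values: none (0 points).
Total affine count: 17.
Full point count |E(F_11)| = 17 + 1 = 18.
Hasse bound: |18 − (11+1)| = |6| = 6 ≤ 2√11 ≈ 6.6332 ✓.


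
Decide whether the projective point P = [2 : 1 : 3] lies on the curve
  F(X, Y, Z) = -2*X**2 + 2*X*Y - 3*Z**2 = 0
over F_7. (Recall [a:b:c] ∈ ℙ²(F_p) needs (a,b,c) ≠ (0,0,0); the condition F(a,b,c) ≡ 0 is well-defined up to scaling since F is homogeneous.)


F(2,1,3) ≡ 4 (mod 7); P is NOT on the curve.

Evaluate F(2, 1, 3) term-by-term (mod 7).
  -2*X**2 ↦ -2·4·1·1 = -8
  2*X*Y ↦ 2·2·1·1 = 4
  -3*Z**2 ↦ -3·1·1·9 = -27
Sum: F(2, 1, 3) = (-8) + (4) + (-27) = -31.
Reducing mod 7: -31 ≡ 4 (mod 7).
Since F(a, b, c) ≡ 4 ≠ 0 (mod 7), P does NOT lie on the curve.


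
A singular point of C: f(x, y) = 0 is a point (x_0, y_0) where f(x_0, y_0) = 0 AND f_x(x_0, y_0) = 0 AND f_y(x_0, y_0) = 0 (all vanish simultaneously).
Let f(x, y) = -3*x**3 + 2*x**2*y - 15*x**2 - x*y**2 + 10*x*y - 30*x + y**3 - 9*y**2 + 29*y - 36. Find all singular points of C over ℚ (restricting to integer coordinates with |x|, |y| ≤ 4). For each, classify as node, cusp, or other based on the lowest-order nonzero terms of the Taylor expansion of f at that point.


Singular points: {(-1, 3)}; classification: cusp.

Compute partial derivatives:
  f_x = -9*x**2 + 4*x*y - 30*x - y**2 + 10*y - 30.
  f_y = 2*x**2 - 2*x*y + 10*x + 3*y**2 - 18*y + 29.
Scan x_0 ∈ {−4, ..., 4}. For each x_0, f_y(x_0, y) is a polynomial in y; find its integer roots y ∈ {−4, ..., 4}, then test f_x and f at those candidates.
  x = -4: f_y(-4, y) = 3*y**2 - 10*y + 21; no integer root y with |y| ≤ 4.
  x = -3: f_y(-3, y) = 3*y**2 - 12*y + 17; no integer root y with |y| ≤ 4.
  x = -2: f_y(-2, y) = 3*y**2 - 14*y + 17; no integer root y with |y| ≤ 4.
  x = -1: f_y(-1, y) = 3*y**2 - 16*y + 21; vanishes at y ∈ {3}. (-1, 3): f_x = 0, f = 0 — SINGULAR.
  x = 0: f_y(0, y) = 3*y**2 - 18*y + 29; no integer root y with |y| ≤ 4.
  x = 1: f_y(1, y) = 3*y**2 - 20*y + 41; no integer root y with |y| ≤ 4.
  x = 2: f_y(2, y) = 3*y**2 - 22*y + 57; no integer root y with |y| ≤ 4.
  x = 3: f_y(3, y) = 3*y**2 - 24*y + 77; no integer root y with |y| ≤ 4.
  x = 4: f_y(4, y) = 3*y**2 - 26*y + 101; no integer root y with |y| ≤ 4.
Only singular point on the grid: (-1, 3).
Classify: substitute x = -1 + u, y = 3 + v and expand: f = -3*u**3 + 2*u**2*v - u*v**2 + v**3 + v**2.
No constant or linear terms (consistent with a singular point). Quadratic part: v**2. Cubic part: -3*u**3 + 2*u**2*v - u*v**2 + v**3.
The quadratic part v**2 is a perfect square, so there is a single (double) tangent line v = 0, i.e. y = 3. Restricting the cubic part to that line (v = 0) leaves -3*u**3 ≠ 0, so f is not divisible by v and the branch is v² ≈ 3*u**3 to lowest order — this is a cusp.
Classification: cusp.


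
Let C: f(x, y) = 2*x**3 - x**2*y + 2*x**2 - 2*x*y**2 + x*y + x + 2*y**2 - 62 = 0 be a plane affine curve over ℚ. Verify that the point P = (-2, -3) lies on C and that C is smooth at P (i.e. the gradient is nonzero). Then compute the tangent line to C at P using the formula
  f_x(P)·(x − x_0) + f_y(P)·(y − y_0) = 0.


Tangent line at P: -16*x - 42*y - 158 = 0.

Step 1: f(-2, -3) = 0, so P lies on C.
Step 2: partial derivatives
  f_x(x, y) = 6*x**2 - 2*x*y + 4*x - 2*y**2 + y + 1, f_y(x, y) = -x**2 - 4*x*y + x + 4*y.
  f_x(P) = -16, f_y(P) = -42 (gradient nonzero, so P is smooth).
Step 3: tangent line at P: -16·(x − -2) + -42·(y − -3) = 0.
Expanding: -16*x - 42*y - 158 = 0.


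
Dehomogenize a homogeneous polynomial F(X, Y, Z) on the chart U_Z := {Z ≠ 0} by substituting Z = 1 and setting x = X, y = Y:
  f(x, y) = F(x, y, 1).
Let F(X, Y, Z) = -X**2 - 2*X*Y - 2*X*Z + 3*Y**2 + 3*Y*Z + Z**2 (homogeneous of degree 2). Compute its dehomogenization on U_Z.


f(x, y) = -x**2 - 2*x*y - 2*x + 3*y**2 + 3*y + 1

On U_Z we set Z = 1. Each monomial c·X^i·Y^j·Z^k in F becomes c·x^i·y^j·1^k = c·x^i·y^j.
Substituting Z = 1: F(X, Y, 1) = -x**2 - 2*x*y - 2*x + 3*y**2 + 3*y + 1.
Note: deg(f) ≤ deg(F) = 2; strict inequality happens when F is divisible by Z (lost terms).


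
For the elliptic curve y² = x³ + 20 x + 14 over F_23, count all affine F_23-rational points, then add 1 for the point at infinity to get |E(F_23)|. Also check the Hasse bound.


Affine points = {(1, 9), (1, 14), (2, 4), (2, 19), (3, 3), (3, 20), (5, 3), (5, 20), (9, 7), (9, 16), (10, 8), (10, 15), (11, 1), (11, 22), (12, 2), (12, 21), (14, 5), (14, 18), (15, 3), (15, 20), (17, 0), (19, 10), (19, 13), (21, 9), (21, 14), (22, 4), (22, 19)}; affine count = 27; |E(F_23)| = 28.

Discriminant check: Δ ∝ 4a³ + 27b² = 4·20³ + 27·14² = 4·8000 + 27·196 ≡ 9 (mod 23). Nonzero ⇒ E is nonsingular.
For each x ∈ F_23, compute rhs = x³ + 20·x + 14 mod 23, then count y ∈ F_23 with y² ≡ rhs.
  x = 0: rhs = 14, matching y values: none (0 points).
  x = 1: rhs = 12, matching y values: 9, 14 (2 points).
  x = 2: rhs = 16, matching y values: 4, 19 (2 points).
  x = 3: rhs = 9, matching y values: 3, 20 (2 points).
  x = 4: rhs = 20, matching y values: none (0 points).
  x = 5: rhs = 9, matching y values: 3, 20 (2 points).
  x = 6: rhs = 5, matching y values: none (0 points).
  x = 7: rhs = 14, matching y values: none (0 points).
  x = 8: rhs = 19, matching y values: none (0 points).
  x = 9: rhs = 3, matching y values: 7, 16 (2 points).
  x = 10: rhs = 18, matching y values: 8, 15 (2 points).
  x = 11: rhs = 1, matching y values: 1, 22 (2 points).
  x = 12: rhs = 4, matching y values: 2, 21 (2 points).
  x = 13: rhs = 10, matching y values: none (0 points).
  x = 14: rhs = 2, matching y values: 5, 18 (2 points).
  x = 15: rhs = 9, matching y values: 3, 20 (2 points).
  x = 16: rhs = 14, matching y values: none (0 points).
  x = 17: rhs = 0, matching y values: 0 (1 points).
  x = 18: rhs = 19, matching y values: none (0 points).
  x = 19: rhs = 8, matching y values: 10, 13 (2 points).
  x = 20: rhs = 19, matching y values: none (0 points).
  x = 21: rhs = 12, matching y values: 9, 14 (2 points).
  x = 22: rhs = 16, matching y values: 4, 19 (2 points).
Total affine count: 27.
Full point count |E(F_23)| = 27 + 1 = 28.
Hasse bound: |28 − (23+1)| = |4| = 4 ≤ 2√23 ≈ 9.5917 ✓.


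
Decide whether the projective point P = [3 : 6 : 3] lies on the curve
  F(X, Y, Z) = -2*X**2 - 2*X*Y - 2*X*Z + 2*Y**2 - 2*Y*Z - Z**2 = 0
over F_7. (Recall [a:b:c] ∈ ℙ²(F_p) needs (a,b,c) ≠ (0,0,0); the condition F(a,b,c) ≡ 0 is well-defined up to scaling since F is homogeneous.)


F(3,6,3) ≡ 4 (mod 7); P is NOT on the curve.

Evaluate F(3, 6, 3) term-by-term (mod 7).
  -2*X**2 ↦ -2·9·1·1 = -18
  -2*X*Y ↦ -2·3·6·1 = -36
  -2*X*Z ↦ -2·3·1·3 = -18
  2*Y**2 ↦ 2·1·36·1 = 72
  -2*Y*Z ↦ -2·1·6·3 = -36
  -Z**2 ↦ -1·1·1·9 = -9
Sum: F(3, 6, 3) = (-18) + (-36) + (-18) + (72) + (-36) + (-9) = -45.
Reducing mod 7: -45 ≡ 4 (mod 7).
Since F(a, b, c) ≡ 4 ≠ 0 (mod 7), P does NOT lie on the curve.


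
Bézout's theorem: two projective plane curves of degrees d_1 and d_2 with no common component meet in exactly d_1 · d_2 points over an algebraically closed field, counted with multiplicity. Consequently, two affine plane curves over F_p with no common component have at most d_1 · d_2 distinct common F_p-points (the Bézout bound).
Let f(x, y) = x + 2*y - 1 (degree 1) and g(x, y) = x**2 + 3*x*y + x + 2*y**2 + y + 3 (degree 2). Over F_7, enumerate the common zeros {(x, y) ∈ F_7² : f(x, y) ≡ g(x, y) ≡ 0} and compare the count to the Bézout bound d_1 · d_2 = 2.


Common zeros: {(3, 6)}; count = 1; Bézout bound = 2.

deg(f) = 1, deg(g) = 2, so Bézout bound = 2.
Scan x ∈ F_7. For each x, list the y ∈ F_7 with f(x, y) ≡ 0 and those with g(x, y) ≡ 0 (mod 7); the common zeros in that column are the intersection.
  x = 0: f ≡ 0 at y ∈ {4}; g ≡ 0 at y ∈ ∅; common: ∅.
  x = 1: f ≡ 0 at y ∈ {0}; g ≡ 0 at y ∈ {2, 3}; common: ∅.
  x = 2: f ≡ 0 at y ∈ {3}; g ≡ 0 at y ∈ ∅; common: ∅.
  x = 3: f ≡ 0 at y ∈ {6}; g ≡ 0 at y ∈ {3, 6}; common: {6}.
  x = 4: f ≡ 0 at y ∈ {2}; g ≡ 0 at y ∈ ∅; common: ∅.
  x = 5: f ≡ 0 at y ∈ {5}; g ≡ 0 at y ∈ ∅; common: ∅.
  x = 6: f ≡ 0 at y ∈ {1}; g ≡ 0 at y ∈ {2, 6}; common: ∅.
Collecting: common zeros = {(3, 6)}, so the count is 1.
Comparison with the Bézout bound: 1 ≤ 2 = deg(f)·deg(g), as expected for curves with no common component (the affine F_7-count falls short of the bound because intersections may lie at infinity, over extension fields, or carry multiplicity).


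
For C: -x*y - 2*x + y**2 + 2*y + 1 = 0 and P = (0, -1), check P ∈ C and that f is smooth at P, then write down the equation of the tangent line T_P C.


Tangent line at P: -x = 0.

Step 1: f(0, -1) = 0, so P lies on C.
Step 2: partial derivatives
  f_x(x, y) = -y - 2, f_y(x, y) = -x + 2*y + 2.
  f_x(P) = -1, f_y(P) = 0 (gradient nonzero, so P is smooth).
Step 3: tangent line at P: -1·(x − 0) + 0·(y − -1) = 0.
Expanding: -x = 0.


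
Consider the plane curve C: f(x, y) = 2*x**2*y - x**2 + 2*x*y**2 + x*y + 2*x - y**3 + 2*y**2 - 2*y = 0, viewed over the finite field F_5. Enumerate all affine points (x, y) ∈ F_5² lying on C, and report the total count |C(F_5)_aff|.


Affine F_5-points: {(0, 0), (0, 3), (0, 4), (1, 1), (1, 4), (2, 0), (4, 1)}; count = 7.

For each of the 25 pairs (x, y) ∈ F_5², evaluate f(x, y) mod 5. Record the zeros.
  x = 0: [0↦0, 1↦4, 2↦1, 3↦0, 4↦0]  zeros at y ∈ {0, 3, 4}
  x = 1: [0↦1, 1↦0, 2↦1, 3↦3, 4↦0]  zeros at y ∈ {1, 4}
  x = 2: [0↦0, 1↦3, 2↦2, 3↦1, 4↦4]  zeros at y ∈ {0}
  x = 3: [0↦2, 1↦3, 2↦4, 3↦4, 4↦2]  zeros at y ∈ ∅
  x = 4: [0↦2, 1↦0, 2↦2, 3↦2, 4↦4]  zeros at y ∈ {1}
Collecting zeros: affine points = {(0, 0), (0, 3), (0, 4), (1, 1), (1, 4), (2, 0), (4, 1)}.
Total count |C(F_5)_aff| = 7.


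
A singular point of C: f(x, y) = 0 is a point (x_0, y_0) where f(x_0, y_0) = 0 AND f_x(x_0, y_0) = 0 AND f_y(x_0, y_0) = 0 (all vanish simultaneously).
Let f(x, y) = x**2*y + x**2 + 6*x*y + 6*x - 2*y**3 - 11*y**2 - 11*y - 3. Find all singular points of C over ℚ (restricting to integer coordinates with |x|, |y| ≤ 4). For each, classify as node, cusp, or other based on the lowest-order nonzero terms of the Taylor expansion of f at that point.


Singular points: {(-3, -2)}; classification: node.

Compute partial derivatives:
  f_x = 2*x*y + 2*x + 6*y + 6.
  f_y = x**2 + 6*x - 6*y**2 - 22*y - 11.
Scan x_0 ∈ {−4, ..., 4}. For each x_0, f_y(x_0, y) is a polynomial in y; find its integer roots y ∈ {−4, ..., 4}, then test f_x and f at those candidates.
  x = -4: f_y(-4, y) = -6*y**2 - 22*y - 19; no integer root y with |y| ≤ 4.
  x = -3: f_y(-3, y) = -6*y**2 - 22*y - 20; vanishes at y ∈ {-2}. (-3, -2): f_x = 0, f = 0 — SINGULAR.
  x = -2: f_y(-2, y) = -6*y**2 - 22*y - 19; no integer root y with |y| ≤ 4.
  x = -1: f_y(-1, y) = -6*y**2 - 22*y - 16; vanishes at y ∈ {-1}. (-1, -1): f_x = 0 but f = -1 ≠ 0.
  x = 0: f_y(0, y) = -6*y**2 - 22*y - 11; no integer root y with |y| ≤ 4.
  x = 1: f_y(1, y) = -6*y**2 - 22*y - 4; no integer root y with |y| ≤ 4.
  x = 2: f_y(2, y) = -6*y**2 - 22*y + 5; no integer root y with |y| ≤ 4.
  x = 3: f_y(3, y) = -6*y**2 - 22*y + 16; no integer root y with |y| ≤ 4.
  x = 4: f_y(4, y) = -6*y**2 - 22*y + 29; no integer root y with |y| ≤ 4.
Only singular point on the grid: (-3, -2).
Classify: substitute x = -3 + u, y = -2 + v and expand: f = u**2*v - u**2 - 2*v**3 + v**2.
No constant or linear terms (consistent with a singular point). Quadratic part: -u**2 + v**2. Cubic part: u**2*v - 2*v**3.
The quadratic part v**2 - u**2 = (v − u)(v + u) splits into two distinct linear factors, so there are two distinct tangent lines y − -2 = ±(x − -3) — this is a node (ordinary double point).
Classification: node.


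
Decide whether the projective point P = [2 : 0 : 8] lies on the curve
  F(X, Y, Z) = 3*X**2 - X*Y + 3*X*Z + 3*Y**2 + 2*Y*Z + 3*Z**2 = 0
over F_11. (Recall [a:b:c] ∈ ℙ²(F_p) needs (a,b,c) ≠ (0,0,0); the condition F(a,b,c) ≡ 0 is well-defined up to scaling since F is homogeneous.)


F(2,0,8) ≡ 10 (mod 11); P is NOT on the curve.

Evaluate F(2, 0, 8) term-by-term (mod 11).
  3*X**2 ↦ 3·4·1·1 = 12
  -X*Y ↦ -1·2·0·1 = 0
  3*X*Z ↦ 3·2·1·8 = 48
  3*Y**2 ↦ 3·1·0·1 = 0
  2*Y*Z ↦ 2·1·0·8 = 0
  3*Z**2 ↦ 3·1·1·64 = 192
Sum: F(2, 0, 8) = (12) + (0) + (48) + (0) + (0) + (192) = 252.
Reducing mod 11: 252 ≡ 10 (mod 11).
Since F(a, b, c) ≡ 10 ≠ 0 (mod 11), P does NOT lie on the curve.


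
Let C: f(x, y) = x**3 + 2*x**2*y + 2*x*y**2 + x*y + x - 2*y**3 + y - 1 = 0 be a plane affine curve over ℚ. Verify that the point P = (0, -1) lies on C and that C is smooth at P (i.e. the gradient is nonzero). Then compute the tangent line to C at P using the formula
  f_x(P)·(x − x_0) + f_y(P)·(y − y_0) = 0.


Tangent line at P: 2*x - 5*y - 5 = 0.

Step 1: f(0, -1) = 0, so P lies on C.
Step 2: partial derivatives
  f_x(x, y) = 3*x**2 + 4*x*y + 2*y**2 + y + 1, f_y(x, y) = 2*x**2 + 4*x*y + x - 6*y**2 + 1.
  f_x(P) = 2, f_y(P) = -5 (gradient nonzero, so P is smooth).
Step 3: tangent line at P: 2·(x − 0) + -5·(y − -1) = 0.
Expanding: 2*x - 5*y - 5 = 0.


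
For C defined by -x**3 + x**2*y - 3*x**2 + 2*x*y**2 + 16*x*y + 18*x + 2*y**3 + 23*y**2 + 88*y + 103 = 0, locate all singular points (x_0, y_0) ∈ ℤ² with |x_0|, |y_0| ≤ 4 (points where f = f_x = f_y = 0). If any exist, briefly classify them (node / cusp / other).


Singular points: {(-2, -3)}; classification: cusp.

Compute partial derivatives:
  f_x = -3*x**2 + 2*x*y - 6*x + 2*y**2 + 16*y + 18.
  f_y = x**2 + 4*x*y + 16*x + 6*y**2 + 46*y + 88.
Scan x_0 ∈ {−4, ..., 4}. For each x_0, f_y(x_0, y) is a polynomial in y; find its integer roots y ∈ {−4, ..., 4}, then test f_x and f at those candidates.
  x = -4: f_y(-4, y) = 6*y**2 + 30*y + 40; no integer root y with |y| ≤ 4.
  x = -3: f_y(-3, y) = 6*y**2 + 34*y + 49; no integer root y with |y| ≤ 4.
  x = -2: f_y(-2, y) = 6*y**2 + 38*y + 60; vanishes at y ∈ {-3}. (-2, -3): f_x = 0, f = 0 — SINGULAR.
  x = -1: f_y(-1, y) = 6*y**2 + 42*y + 73; no integer root y with |y| ≤ 4.
  x = 0: f_y(0, y) = 6*y**2 + 46*y + 88; vanishes at y ∈ {-4}. (0, -4): f_x = -14 ≠ 0.
  x = 1: f_y(1, y) = 6*y**2 + 50*y + 105; no integer root y with |y| ≤ 4.
  x = 2: f_y(2, y) = 6*y**2 + 54*y + 124; no integer root y with |y| ≤ 4.
  x = 3: f_y(3, y) = 6*y**2 + 58*y + 145; no integer root y with |y| ≤ 4.
  x = 4: f_y(4, y) = 6*y**2 + 62*y + 168; no integer root y with |y| ≤ 4.
Only singular point on the grid: (-2, -3).
Classify: substitute x = -2 + u, y = -3 + v and expand: f = -u**3 + u**2*v + 2*u*v**2 + 2*v**3 + v**2.
No constant or linear terms (consistent with a singular point). Quadratic part: v**2. Cubic part: -u**3 + u**2*v + 2*u*v**2 + 2*v**3.
The quadratic part v**2 is a perfect square, so there is a single (double) tangent line v = 0, i.e. y = -3. Restricting the cubic part to that line (v = 0) leaves -u**3 ≠ 0, so f is not divisible by v and the branch is v² ≈ u**3 to lowest order — this is a cusp.
Classification: cusp.


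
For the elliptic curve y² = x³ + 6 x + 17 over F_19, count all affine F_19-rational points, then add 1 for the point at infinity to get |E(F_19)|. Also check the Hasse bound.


Affine points = {(0, 6), (0, 13), (1, 9), (1, 10), (3, 9), (3, 10), (5, 1), (5, 18), (8, 8), (8, 11), (15, 9), (15, 10), (17, 4), (17, 15)}; affine count = 14; |E(F_19)| = 15.

Discriminant check: Δ ∝ 4a³ + 27b² = 4·6³ + 27·17² = 4·216 + 27·289 ≡ 3 (mod 19). Nonzero ⇒ E is nonsingular.
For each x ∈ F_19, compute rhs = x³ + 6·x + 17 mod 19, then count y ∈ F_19 with y² ≡ rhs.
  x = 0: rhs = 17, matching y values: 6, 13 (2 points).
  x = 1: rhs = 5, matching y values: 9, 10 (2 points).
  x = 2: rhs = 18, matching y values: none (0 points).
  x = 3: rhs = 5, matching y values: 9, 10 (2 points).
  x = 4: rhs = 10, matching y values: none (0 points).
  x = 5: rhs = 1, matching y values: 1, 18 (2 points).
  x = 6: rhs = 3, matching y values: none (0 points).
  x = 7: rhs = 3, matching y values: none (0 points).
  x = 8: rhs = 7, matching y values: 8, 11 (2 points).
  x = 9: rhs = 2, matching y values: none (0 points).
  x = 10: rhs = 13, matching y values: none (0 points).
  x = 11: rhs = 8, matching y values: none (0 points).
  x = 12: rhs = 12, matching y values: none (0 points).
  x = 13: rhs = 12, matching y values: none (0 points).
  x = 14: rhs = 14, matching y values: none (0 points).
  x = 15: rhs = 5, matching y values: 9, 10 (2 points).
  x = 16: rhs = 10, matching y values: none (0 points).
  x = 17: rhs = 16, matching y values: 4, 15 (2 points).
  x = 18: rhs = 10, matching y values: none (0 points).
Total affine count: 14.
Full point count |E(F_19)| = 14 + 1 = 15.
Hasse bound: |15 − (19+1)| = |-5| = 5 ≤ 2√19 ≈ 8.7178 ✓.


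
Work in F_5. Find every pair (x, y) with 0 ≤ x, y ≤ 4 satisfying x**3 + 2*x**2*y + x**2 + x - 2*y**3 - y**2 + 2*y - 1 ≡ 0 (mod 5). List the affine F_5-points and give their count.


Affine F_5-points: {(1, 2), (2, 1), (2, 3), (3, 1), (3, 3), (4, 4)}; count = 6.

For each of the 25 pairs (x, y) ∈ F_5², evaluate f(x, y) mod 5. Record the zeros.
  x = 0: [0↦4, 1↦3, 2↦3, 3↦2, 4↦3]  zeros at y ∈ ∅
  x = 1: [0↦2, 1↦3, 2↦0, 3↦1, 4↦4]  zeros at y ∈ {2}
  x = 2: [0↦3, 1↦0, 2↦3, 3↦0, 4↦4]  zeros at y ∈ {1, 3}
  x = 3: [0↦3, 1↦0, 2↦3, 3↦0, 4↦4]  zeros at y ∈ {1, 3}
  x = 4: [0↦3, 1↦4, 2↦1, 3↦2, 4↦0]  zeros at y ∈ {4}
Collecting zeros: affine points = {(1, 2), (2, 1), (2, 3), (3, 1), (3, 3), (4, 4)}.
Total count |C(F_5)_aff| = 6.


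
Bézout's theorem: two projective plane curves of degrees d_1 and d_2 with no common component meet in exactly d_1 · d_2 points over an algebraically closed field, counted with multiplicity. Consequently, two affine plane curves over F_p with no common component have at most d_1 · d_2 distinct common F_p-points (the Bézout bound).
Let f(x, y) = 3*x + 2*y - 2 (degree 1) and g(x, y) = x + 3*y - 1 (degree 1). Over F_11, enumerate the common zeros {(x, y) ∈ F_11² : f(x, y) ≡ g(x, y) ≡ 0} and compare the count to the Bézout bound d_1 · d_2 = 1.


Common zeros: {(10, 8)}; count = 1; Bézout bound = 1.

deg(f) = 1, deg(g) = 1, so Bézout bound = 1.
Scan x ∈ F_11. For each x, list the y ∈ F_11 with f(x, y) ≡ 0 and those with g(x, y) ≡ 0 (mod 11); the common zeros in that column are the intersection.
  x = 0: f ≡ 0 at y ∈ {1}; g ≡ 0 at y ∈ {4}; common: ∅.
  x = 1: f ≡ 0 at y ∈ {5}; g ≡ 0 at y ∈ {0}; common: ∅.
  x = 2: f ≡ 0 at y ∈ {9}; g ≡ 0 at y ∈ {7}; common: ∅.
  x = 3: f ≡ 0 at y ∈ {2}; g ≡ 0 at y ∈ {3}; common: ∅.
  x = 4: f ≡ 0 at y ∈ {6}; g ≡ 0 at y ∈ {10}; common: ∅.
  x = 5: f ≡ 0 at y ∈ {10}; g ≡ 0 at y ∈ {6}; common: ∅.
  x = 6: f ≡ 0 at y ∈ {3}; g ≡ 0 at y ∈ {2}; common: ∅.
  x = 7: f ≡ 0 at y ∈ {7}; g ≡ 0 at y ∈ {9}; common: ∅.
  x = 8: f ≡ 0 at y ∈ {0}; g ≡ 0 at y ∈ {5}; common: ∅.
  x = 9: f ≡ 0 at y ∈ {4}; g ≡ 0 at y ∈ {1}; common: ∅.
  x = 10: f ≡ 0 at y ∈ {8}; g ≡ 0 at y ∈ {8}; common: {8}.
Collecting: common zeros = {(10, 8)}, so the count is 1.
Comparison with the Bézout bound: 1 ≤ 1 = deg(f)·deg(g), as expected for curves with no common component (the bound is attained).


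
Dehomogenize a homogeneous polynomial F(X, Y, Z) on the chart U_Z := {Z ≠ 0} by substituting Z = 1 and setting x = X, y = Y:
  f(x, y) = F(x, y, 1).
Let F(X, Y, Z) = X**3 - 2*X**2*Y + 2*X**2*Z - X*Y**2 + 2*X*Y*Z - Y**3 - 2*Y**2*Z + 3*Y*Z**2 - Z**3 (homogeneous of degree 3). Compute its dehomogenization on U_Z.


f(x, y) = x**3 - 2*x**2*y + 2*x**2 - x*y**2 + 2*x*y - y**3 - 2*y**2 + 3*y - 1

On U_Z we set Z = 1. Each monomial c·X^i·Y^j·Z^k in F becomes c·x^i·y^j·1^k = c·x^i·y^j.
Substituting Z = 1: F(X, Y, 1) = x**3 - 2*x**2*y + 2*x**2 - x*y**2 + 2*x*y - y**3 - 2*y**2 + 3*y - 1.
Note: deg(f) ≤ deg(F) = 3; strict inequality happens when F is divisible by Z (lost terms).


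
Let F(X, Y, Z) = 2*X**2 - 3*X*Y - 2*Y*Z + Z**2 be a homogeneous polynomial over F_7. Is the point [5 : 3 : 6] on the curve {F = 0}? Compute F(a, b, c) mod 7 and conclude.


F(5,3,6) ≡ 5 (mod 7); P is NOT on the curve.

Evaluate F(5, 3, 6) term-by-term (mod 7).
  2*X**2 ↦ 2·25·1·1 = 50
  -3*X*Y ↦ -3·5·3·1 = -45
  -2*Y*Z ↦ -2·1·3·6 = -36
  Z**2 ↦ 1·1·1·36 = 36
Sum: F(5, 3, 6) = (50) + (-45) + (-36) + (36) = 5.
Reducing mod 7: 5 ≡ 5 (mod 7).
Since F(a, b, c) ≡ 5 ≠ 0 (mod 7), P does NOT lie on the curve.


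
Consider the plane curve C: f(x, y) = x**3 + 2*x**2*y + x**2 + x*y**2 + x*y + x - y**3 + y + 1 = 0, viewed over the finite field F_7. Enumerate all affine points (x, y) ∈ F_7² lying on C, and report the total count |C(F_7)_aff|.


Affine F_7-points: {(0, 5), (1, 4), (2, 6), (3, 4), (4, 5), (5, 2), (6, 0), (6, 1), (6, 5)}; count = 9.

For each of the 49 pairs (x, y) ∈ F_7², evaluate f(x, y) mod 7. Record the zeros.
  x = 0: [0↦1, 1↦1, 2↦2, 3↦5, 4↦4, 5↦0, 6↦1]  zeros at y ∈ {5}
  x = 1: [0↦4, 1↦1, 2↦1, 3↦5, 4↦0, 5↦1, 6↦2]  zeros at y ∈ {4}
  x = 2: [0↦1, 1↦6, 2↦2, 3↦4, 4↦6, 5↦2, 6↦0]  zeros at y ∈ {6}
  x = 3: [0↦5, 1↦1, 2↦4, 3↦1, 4↦0, 5↦2, 6↦1]  zeros at y ∈ {4}
  x = 4: [0↦1, 1↦6, 2↦6, 3↦2, 4↦2, 5↦0, 6↦4]  zeros at y ∈ {5}
  x = 5: [0↦2, 1↦6, 2↦0, 3↦6, 4↦4, 5↦2, 6↦1]  zeros at y ∈ {2}
  x = 6: [0↦0, 1↦0, 2↦6, 3↦5, 4↦5, 5↦0, 6↦5]  zeros at y ∈ {0, 1, 5}
Collecting zeros: affine points = {(0, 5), (1, 4), (2, 6), (3, 4), (4, 5), (5, 2), (6, 0), (6, 1), (6, 5)}.
Total count |C(F_7)_aff| = 9.


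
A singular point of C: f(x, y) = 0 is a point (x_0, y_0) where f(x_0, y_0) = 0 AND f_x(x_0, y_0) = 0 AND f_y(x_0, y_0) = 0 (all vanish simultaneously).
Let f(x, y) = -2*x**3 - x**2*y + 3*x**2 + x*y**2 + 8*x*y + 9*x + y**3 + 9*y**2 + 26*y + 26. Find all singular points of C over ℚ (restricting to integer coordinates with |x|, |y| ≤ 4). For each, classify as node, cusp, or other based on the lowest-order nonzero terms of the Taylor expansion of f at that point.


Singular points: {(1, -3)}; classification: cusp.

Compute partial derivatives:
  f_x = -6*x**2 - 2*x*y + 6*x + y**2 + 8*y + 9.
  f_y = -x**2 + 2*x*y + 8*x + 3*y**2 + 18*y + 26.
Scan x_0 ∈ {−4, ..., 4}. For each x_0, f_y(x_0, y) is a polynomial in y; find its integer roots y ∈ {−4, ..., 4}, then test f_x and f at those candidates.
  x = -4: f_y(-4, y) = 3*y**2 + 10*y - 22; no integer root y with |y| ≤ 4.
  x = -3: f_y(-3, y) = 3*y**2 + 12*y - 7; no integer root y with |y| ≤ 4.
  x = -2: f_y(-2, y) = 3*y**2 + 14*y + 6; no integer root y with |y| ≤ 4.
  x = -1: f_y(-1, y) = 3*y**2 + 16*y + 17; no integer root y with |y| ≤ 4.
  x = 0: f_y(0, y) = 3*y**2 + 18*y + 26; no integer root y with |y| ≤ 4.
  x = 1: f_y(1, y) = 3*y**2 + 20*y + 33; vanishes at y ∈ {-3}. (1, -3): f_x = 0, f = 0 — SINGULAR.
  x = 2: f_y(2, y) = 3*y**2 + 22*y + 38; no integer root y with |y| ≤ 4.
  x = 3: f_y(3, y) = 3*y**2 + 24*y + 41; no integer root y with |y| ≤ 4.
  x = 4: f_y(4, y) = 3*y**2 + 26*y + 42; no integer root y with |y| ≤ 4.
Only singular point on the grid: (1, -3).
Classify: substitute x = 1 + u, y = -3 + v and expand: f = -2*u**3 - u**2*v + u*v**2 + v**3 + v**2.
No constant or linear terms (consistent with a singular point). Quadratic part: v**2. Cubic part: -2*u**3 - u**2*v + u*v**2 + v**3.
The quadratic part v**2 is a perfect square, so there is a single (double) tangent line v = 0, i.e. y = -3. Restricting the cubic part to that line (v = 0) leaves -2*u**3 ≠ 0, so f is not divisible by v and the branch is v² ≈ 2*u**3 to lowest order — this is a cusp.
Classification: cusp.


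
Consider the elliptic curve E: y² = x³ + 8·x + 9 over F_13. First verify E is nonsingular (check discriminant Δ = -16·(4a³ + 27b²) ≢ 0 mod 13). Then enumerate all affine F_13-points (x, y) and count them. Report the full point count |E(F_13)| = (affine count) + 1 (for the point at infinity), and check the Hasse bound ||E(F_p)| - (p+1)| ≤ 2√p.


Affine points = {(0, 3), (0, 10), (4, 1), (4, 12), (6, 0), (8, 0), (9, 2), (9, 11), (10, 6), (10, 7), (12, 0)}; affine count = 11; |E(F_13)| = 12.

Discriminant check: Δ ∝ 4a³ + 27b² = 4·8³ + 27·9² = 4·512 + 27·81 ≡ 10 (mod 13). Nonzero ⇒ E is nonsingular.
For each x ∈ F_13, compute rhs = x³ + 8·x + 9 mod 13, then count y ∈ F_13 with y² ≡ rhs.
  x = 0: rhs = 9, matching y values: 3, 10 (2 points).
  x = 1: rhs = 5, matching y values: none (0 points).
  x = 2: rhs = 7, matching y values: none (0 points).
  x = 3: rhs = 8, matching y values: none (0 points).
  x = 4: rhs = 1, matching y values: 1, 12 (2 points).
  x = 5: rhs = 5, matching y values: none (0 points).
  x = 6: rhs = 0, matching y values: 0 (1 points).
  x = 7: rhs = 5, matching y values: none (0 points).
  x = 8: rhs = 0, matching y values: 0 (1 points).
  x = 9: rhs = 4, matching y values: 2, 11 (2 points).
  x = 10: rhs = 10, matching y values: 6, 7 (2 points).
  x = 11: rhs = 11, matching y values: none (0 points).
  x = 12: rhs = 0, matching y values: 0 (1 points).
Total affine count: 11.
Full point count |E(F_13)| = 11 + 1 = 12.
Hasse bound: |12 − (13+1)| = |-2| = 2 ≤ 2√13 ≈ 7.2111 ✓.


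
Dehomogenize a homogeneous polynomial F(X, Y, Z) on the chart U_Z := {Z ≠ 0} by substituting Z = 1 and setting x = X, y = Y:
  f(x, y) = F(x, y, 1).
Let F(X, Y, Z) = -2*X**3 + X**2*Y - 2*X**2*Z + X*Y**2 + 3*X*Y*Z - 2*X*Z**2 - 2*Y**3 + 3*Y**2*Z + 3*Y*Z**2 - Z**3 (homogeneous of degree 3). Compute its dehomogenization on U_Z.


f(x, y) = -2*x**3 + x**2*y - 2*x**2 + x*y**2 + 3*x*y - 2*x - 2*y**3 + 3*y**2 + 3*y - 1

On U_Z we set Z = 1. Each monomial c·X^i·Y^j·Z^k in F becomes c·x^i·y^j·1^k = c·x^i·y^j.
Substituting Z = 1: F(X, Y, 1) = -2*x**3 + x**2*y - 2*x**2 + x*y**2 + 3*x*y - 2*x - 2*y**3 + 3*y**2 + 3*y - 1.
Note: deg(f) ≤ deg(F) = 3; strict inequality happens when F is divisible by Z (lost terms).


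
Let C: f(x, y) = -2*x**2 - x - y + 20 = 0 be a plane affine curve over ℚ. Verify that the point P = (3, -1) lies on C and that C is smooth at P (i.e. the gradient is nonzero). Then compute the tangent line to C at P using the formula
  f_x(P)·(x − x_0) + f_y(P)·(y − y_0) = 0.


Tangent line at P: -13*x - y + 38 = 0.

Step 1: f(3, -1) = 0, so P lies on C.
Step 2: partial derivatives
  f_x(x, y) = -4*x - 1, f_y(x, y) = -1.
  f_x(P) = -13, f_y(P) = -1 (gradient nonzero, so P is smooth).
Step 3: tangent line at P: -13·(x − 3) + -1·(y − -1) = 0.
Expanding: -13*x - y + 38 = 0.


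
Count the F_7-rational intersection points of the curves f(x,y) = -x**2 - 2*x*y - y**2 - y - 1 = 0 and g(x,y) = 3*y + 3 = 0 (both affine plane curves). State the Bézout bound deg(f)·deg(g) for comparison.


Common zeros: {(1, 6)}; count = 1; Bézout bound = 2.

deg(f) = 2, deg(g) = 1, so Bézout bound = 2.
Scan x ∈ F_7. For each x, list the y ∈ F_7 with f(x, y) ≡ 0 and those with g(x, y) ≡ 0 (mod 7); the common zeros in that column are the intersection.
  x = 0: f ≡ 0 at y ∈ {2, 4}; g ≡ 0 at y ∈ {6}; common: ∅.
  x = 1: f ≡ 0 at y ∈ {5, 6}; g ≡ 0 at y ∈ {6}; common: {6}.
  x = 2: f ≡ 0 at y ∈ ∅; g ≡ 0 at y ∈ {6}; common: ∅.
  x = 3: f ≡ 0 at y ∈ {2, 5}; g ≡ 0 at y ∈ {6}; common: ∅.
  x = 4: f ≡ 0 at y ∈ ∅; g ≡ 0 at y ∈ {6}; common: ∅.
  x = 5: f ≡ 0 at y ∈ ∅; g ≡ 0 at y ∈ {6}; common: ∅.
  x = 6: f ≡ 0 at y ∈ {4}; g ≡ 0 at y ∈ {6}; common: ∅.
Collecting: common zeros = {(1, 6)}, so the count is 1.
Comparison with the Bézout bound: 1 ≤ 2 = deg(f)·deg(g), as expected for curves with no common component (the affine F_7-count falls short of the bound because intersections may lie at infinity, over extension fields, or carry multiplicity).
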